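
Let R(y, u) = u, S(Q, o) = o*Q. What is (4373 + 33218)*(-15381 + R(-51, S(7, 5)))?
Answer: -576871486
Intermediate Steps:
S(Q, o) = Q*o
(4373 + 33218)*(-15381 + R(-51, S(7, 5))) = (4373 + 33218)*(-15381 + 7*5) = 37591*(-15381 + 35) = 37591*(-15346) = -576871486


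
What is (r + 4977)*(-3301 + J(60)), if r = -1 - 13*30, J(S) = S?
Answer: -14863226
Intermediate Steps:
r = -391 (r = -1 - 390 = -391)
(r + 4977)*(-3301 + J(60)) = (-391 + 4977)*(-3301 + 60) = 4586*(-3241) = -14863226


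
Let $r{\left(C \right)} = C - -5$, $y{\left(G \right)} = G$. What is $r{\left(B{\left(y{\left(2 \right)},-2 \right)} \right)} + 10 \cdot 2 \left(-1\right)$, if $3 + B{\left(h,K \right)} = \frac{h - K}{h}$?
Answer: $-16$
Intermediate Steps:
$B{\left(h,K \right)} = -3 + \frac{h - K}{h}$
$r{\left(C \right)} = 5 + C$ ($r{\left(C \right)} = C + 5 = 5 + C$)
$r{\left(B{\left(y{\left(2 \right)},-2 \right)} \right)} + 10 \cdot 2 \left(-1\right) = \left(5 - \left(2 - \frac{2}{2}\right)\right) + 10 \cdot 2 \left(-1\right) = \left(5 - \left(2 - 1\right)\right) + 10 \left(-2\right) = \left(5 + \left(-2 + 1\right)\right) - 20 = \left(5 - 1\right) - 20 = 4 - 20 = -16$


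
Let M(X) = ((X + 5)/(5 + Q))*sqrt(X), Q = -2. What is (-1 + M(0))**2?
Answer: 1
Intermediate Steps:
M(X) = sqrt(X)*(5/3 + X/3) (M(X) = ((X + 5)/(5 - 2))*sqrt(X) = ((5 + X)/3)*sqrt(X) = ((5 + X)*(1/3))*sqrt(X) = (5/3 + X/3)*sqrt(X) = sqrt(X)*(5/3 + X/3))
(-1 + M(0))**2 = (-1 + sqrt(0)*(5 + 0)/3)**2 = (-1 + (1/3)*0*5)**2 = (-1 + 0)**2 = (-1)**2 = 1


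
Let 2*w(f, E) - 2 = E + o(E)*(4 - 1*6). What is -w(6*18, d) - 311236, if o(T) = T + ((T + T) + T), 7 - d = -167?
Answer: -310628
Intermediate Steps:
d = 174 (d = 7 - 1*(-167) = 7 + 167 = 174)
o(T) = 4*T (o(T) = T + (2*T + T) = T + 3*T = 4*T)
w(f, E) = 1 - 7*E/2 (w(f, E) = 1 + (E + (4*E)*(4 - 1*6))/2 = 1 + (E + (4*E)*(4 - 6))/2 = 1 + (E + (4*E)*(-2))/2 = 1 + (E - 8*E)/2 = 1 + (-7*E)/2 = 1 - 7*E/2)
-w(6*18, d) - 311236 = -(1 - 7/2*174) - 311236 = -(1 - 609) - 311236 = -1*(-608) - 311236 = 608 - 311236 = -310628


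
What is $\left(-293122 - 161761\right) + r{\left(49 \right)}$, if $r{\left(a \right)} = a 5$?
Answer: $-454638$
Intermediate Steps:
$r{\left(a \right)} = 5 a$
$\left(-293122 - 161761\right) + r{\left(49 \right)} = \left(-293122 - 161761\right) + 5 \cdot 49 = -454883 + 245 = -454638$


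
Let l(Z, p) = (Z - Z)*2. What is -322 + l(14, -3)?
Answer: -322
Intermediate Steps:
l(Z, p) = 0 (l(Z, p) = 0*2 = 0)
-322 + l(14, -3) = -322 + 0 = -322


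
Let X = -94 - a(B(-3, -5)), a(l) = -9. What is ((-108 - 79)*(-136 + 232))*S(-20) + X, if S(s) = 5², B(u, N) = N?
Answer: -448885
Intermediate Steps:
S(s) = 25
X = -85 (X = -94 - 1*(-9) = -94 + 9 = -85)
((-108 - 79)*(-136 + 232))*S(-20) + X = ((-108 - 79)*(-136 + 232))*25 - 85 = -187*96*25 - 85 = -17952*25 - 85 = -448800 - 85 = -448885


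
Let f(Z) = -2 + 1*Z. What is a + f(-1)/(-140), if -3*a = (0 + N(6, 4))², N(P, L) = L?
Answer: -2231/420 ≈ -5.3119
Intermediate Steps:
f(Z) = -2 + Z
a = -16/3 (a = -(0 + 4)²/3 = -⅓*4² = -⅓*16 = -16/3 ≈ -5.3333)
a + f(-1)/(-140) = -16/3 + (-2 - 1)/(-140) = -16/3 - 1/140*(-3) = -16/3 + 3/140 = -2231/420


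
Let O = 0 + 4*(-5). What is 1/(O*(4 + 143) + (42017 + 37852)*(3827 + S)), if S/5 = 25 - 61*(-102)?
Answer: 1/2800363938 ≈ 3.5710e-10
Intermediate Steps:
S = 31235 (S = 5*(25 - 61*(-102)) = 5*(25 + 6222) = 5*6247 = 31235)
O = -20 (O = 0 - 20 = -20)
1/(O*(4 + 143) + (42017 + 37852)*(3827 + S)) = 1/(-20*(4 + 143) + (42017 + 37852)*(3827 + 31235)) = 1/(-20*147 + 79869*35062) = 1/(-2940 + 2800366878) = 1/2800363938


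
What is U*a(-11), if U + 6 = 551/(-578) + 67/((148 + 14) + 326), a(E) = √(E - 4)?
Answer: -961273*I*√15/141032 ≈ -26.398*I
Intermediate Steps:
a(E) = √(-4 + E)
U = -961273/141032 (U = -6 + (551/(-578) + 67/((148 + 14) + 326)) = -6 + (551*(-1/578) + 67/(162 + 326)) = -6 + (-551/578 + 67/488) = -6 - 115081/141032 = -961273/141032 ≈ -6.8160)
U*a(-11) = -961273*√(-4 - 11)/141032 = -961273*I*√15/141032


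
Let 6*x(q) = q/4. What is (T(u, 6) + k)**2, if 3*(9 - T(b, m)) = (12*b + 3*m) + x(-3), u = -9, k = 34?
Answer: 3073009/576 ≈ 5335.1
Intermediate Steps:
x(q) = q/24 (x(q) = (q/4)/6 = q/24)
T(b, m) = 217/24 - m - 4*b (T(b, m) = 9 - ((12*b + 3*m) + (1/24)*(-3))/3 = 9 - ((3*m + 12*b) - 1/8)/3 = 9 - (-1/8 + 3*m + 12*b)/3 = 9 + (1/24 - m - 4*b) = 217/24 - m - 4*b)
(T(u, 6) + k)**2 = ((217/24 - 1*6 - 4*(-9)) + 34)**2 = ((217/24 - 6 + 36) + 34)**2 = (937/24 + 34)**2 = (1753/24)**2 = 3073009/576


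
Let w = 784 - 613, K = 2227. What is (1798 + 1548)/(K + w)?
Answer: 1673/1199 ≈ 1.3953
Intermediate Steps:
w = 171
(1798 + 1548)/(K + w) = (1798 + 1548)/(2227 + 171) = 3346/2398 = 3346*(1/2398) = 1673/1199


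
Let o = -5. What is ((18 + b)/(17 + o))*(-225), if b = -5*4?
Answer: 75/2 ≈ 37.500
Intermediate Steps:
b = -20
((18 + b)/(17 + o))*(-225) = ((18 - 20)/(17 - 5))*(-225) = -2/12*(-225) = -2*1/12*(-225) = -⅙*(-225) = 75/2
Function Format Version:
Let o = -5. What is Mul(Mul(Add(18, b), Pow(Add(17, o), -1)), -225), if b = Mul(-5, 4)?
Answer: Rational(75, 2) ≈ 37.500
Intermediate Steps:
b = -20
Mul(Mul(Add(18, b), Pow(Add(17, o), -1)), -225) = Mul(Mul(Add(18, -20), Pow(Add(17, -5), -1)), -225) = Mul(Mul(-2, Pow(12, -1)), -225) = Mul(Mul(-2, Rational(1, 12)), -225) = Mul(Rational(-1, 6), -225) = Rational(75, 2)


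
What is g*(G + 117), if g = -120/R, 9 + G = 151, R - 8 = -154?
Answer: 15540/73 ≈ 212.88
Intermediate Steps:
R = -146 (R = 8 - 154 = -146)
G = 142 (G = -9 + 151 = 142)
g = 60/73 (g = -120/(-146) = -120*(-1/146) = 60/73 ≈ 0.82192)
g*(G + 117) = 60*(142 + 117)/73 = (60/73)*259 = 15540/73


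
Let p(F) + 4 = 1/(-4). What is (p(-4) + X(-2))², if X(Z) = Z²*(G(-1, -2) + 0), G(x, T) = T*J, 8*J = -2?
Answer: 81/16 ≈ 5.0625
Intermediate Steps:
J = -¼ (J = (⅛)*(-2) = -¼ ≈ -0.25000)
p(F) = -17/4 (p(F) = -4 + 1/(-4) = -4 - ¼ = -17/4)
G(x, T) = -T/4 (G(x, T) = T*(-¼) = -T/4)
X(Z) = Z²/2 (X(Z) = Z²*(-¼*(-2) + 0) = Z²*(½ + 0) = Z²*(½) = Z²/2)
(p(-4) + X(-2))² = (-17/4 + (½)*(-2)²)² = (-17/4 + (½)*4)² = (-17/4 + 2)² = (-9/4)² = 81/16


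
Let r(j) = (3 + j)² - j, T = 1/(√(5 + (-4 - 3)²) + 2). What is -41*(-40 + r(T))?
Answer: 1597811/1250 - 15129*√6/1250 ≈ 1248.6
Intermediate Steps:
T = 1/(2 + 3*√6) (T = 1/(√(5 + (-7)²) + 2) = 1/(√(5 + 49) + 2) = 1/(√54 + 2) = 1/(3*√6 + 2) = 1/(2 + 3*√6) ≈ 0.10697)
-41*(-40 + r(T)) = -41*(-40 + ((3 + (-1/25 + 3*√6/50))² - (-1/25 + 3*√6/50))) = -41*(-40 + ((74/25 + 3*√6/50)² + (1/25 - 3*√6/50))) = -41*(-40 + (1/25 + (74/25 + 3*√6/50)² - 3*√6/50)) = -41*(-999/25 + (74/25 + 3*√6/50)² - 3*√6/50) = 40959/25 - 41*(74/25 + 3*√6/50)² + 123*√6/50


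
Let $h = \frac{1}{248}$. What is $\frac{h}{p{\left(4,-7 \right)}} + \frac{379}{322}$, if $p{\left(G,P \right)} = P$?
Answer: $\frac{46973}{39928} \approx 1.1764$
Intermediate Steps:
$h = \frac{1}{248} \approx 0.0040323$
$\frac{h}{p{\left(4,-7 \right)}} + \frac{379}{322} = \frac{1}{248 \left(-7\right)} + \frac{379}{322} = \frac{1}{248} \left(- \frac{1}{7}\right) + 379 \cdot \frac{1}{322} = - \frac{1}{1736} + \frac{379}{322} = \frac{46973}{39928}$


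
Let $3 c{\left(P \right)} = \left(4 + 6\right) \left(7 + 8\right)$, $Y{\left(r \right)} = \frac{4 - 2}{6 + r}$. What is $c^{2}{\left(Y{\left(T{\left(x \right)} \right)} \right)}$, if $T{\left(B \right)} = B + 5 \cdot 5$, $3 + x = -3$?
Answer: $2500$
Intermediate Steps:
$x = -6$ ($x = -3 - 3 = -6$)
$T{\left(B \right)} = 25 + B$ ($T{\left(B \right)} = B + 25 = 25 + B$)
$Y{\left(r \right)} = \frac{2}{6 + r}$
$c{\left(P \right)} = 50$ ($c{\left(P \right)} = \frac{\left(4 + 6\right) \left(7 + 8\right)}{3} = \frac{10 \cdot 15}{3} = \frac{1}{3} \cdot 150 = 50$)
$c^{2}{\left(Y{\left(T{\left(x \right)} \right)} \right)} = 50^{2} = 2500$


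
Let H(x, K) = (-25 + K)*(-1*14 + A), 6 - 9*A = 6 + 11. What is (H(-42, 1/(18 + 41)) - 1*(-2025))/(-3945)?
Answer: -1277213/2094795 ≈ -0.60971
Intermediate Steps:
A = -11/9 (A = ⅔ - (6 + 11)/9 = ⅔ - ⅑*17 = ⅔ - 17/9 = -11/9 ≈ -1.2222)
H(x, K) = 3425/9 - 137*K/9 (H(x, K) = (-25 + K)*(-1*14 - 11/9) = (-25 + K)*(-14 - 11/9) = (-25 + K)*(-137/9) = 3425/9 - 137*K/9)
(H(-42, 1/(18 + 41)) - 1*(-2025))/(-3945) = ((3425/9 - 137/(9*(18 + 41))) - 1*(-2025))/(-3945) = ((3425/9 - 137/9/59) + 2025)*(-1/3945) = ((3425/9 - 137/9*1/59) + 2025)*(-1/3945) = ((3425/9 - 137/531) + 2025)*(-1/3945) = (201938/531 + 2025)*(-1/3945) = (1277213/531)*(-1/3945) = -1277213/2094795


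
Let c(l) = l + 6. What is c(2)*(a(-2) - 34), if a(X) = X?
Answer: -288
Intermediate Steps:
c(l) = 6 + l
c(2)*(a(-2) - 34) = (6 + 2)*(-2 - 34) = 8*(-36) = -288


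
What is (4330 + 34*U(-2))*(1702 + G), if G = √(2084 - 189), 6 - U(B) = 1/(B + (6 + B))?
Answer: 7687934 + 4517*√1895 ≈ 7.8846e+6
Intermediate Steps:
U(B) = 6 - 1/(6 + 2*B) (U(B) = 6 - 1/(B + (6 + B)) = 6 - 1/(6 + 2*B))
G = √1895 ≈ 43.532
(4330 + 34*U(-2))*(1702 + G) = (4330 + 34*((35 + 12*(-2))/(2*(3 - 2))))*(1702 + √1895) = (4330 + 34*((½)*(35 - 24)/1))*(1702 + √1895) = (4330 + 34*((½)*1*11))*(1702 + √1895) = (4330 + 34*(11/2))*(1702 + √1895) = (4330 + 187)*(1702 + √1895) = 4517*(1702 + √1895) = 7687934 + 4517*√1895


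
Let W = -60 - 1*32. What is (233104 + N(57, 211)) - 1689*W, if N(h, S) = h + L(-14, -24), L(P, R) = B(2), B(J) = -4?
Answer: 388545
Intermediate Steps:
L(P, R) = -4
N(h, S) = -4 + h (N(h, S) = h - 4 = -4 + h)
W = -92 (W = -60 - 32 = -92)
(233104 + N(57, 211)) - 1689*W = (233104 + (-4 + 57)) - 1689*(-92) = (233104 + 53) + 155388 = 233157 + 155388 = 388545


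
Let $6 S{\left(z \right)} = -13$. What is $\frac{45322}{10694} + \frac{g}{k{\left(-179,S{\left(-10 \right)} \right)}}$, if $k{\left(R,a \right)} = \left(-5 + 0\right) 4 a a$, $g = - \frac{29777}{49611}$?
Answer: $\frac{317137141522}{74717721455} \approx 4.2445$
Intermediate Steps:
$g = - \frac{29777}{49611}$ ($g = \left(-29777\right) \frac{1}{49611} = - \frac{29777}{49611} \approx -0.60021$)
$S{\left(z \right)} = - \frac{13}{6}$ ($S{\left(z \right)} = \frac{1}{6} \left(-13\right) = - \frac{13}{6}$)
$k{\left(R,a \right)} = - 20 a^{2}$ ($k{\left(R,a \right)} = - 5 \cdot 4 a a = - 20 a a = - 20 a^{2}$)
$\frac{45322}{10694} + \frac{g}{k{\left(-179,S{\left(-10 \right)} \right)}} = \frac{45322}{10694} - \frac{29777}{49611 \left(- 20 \left(- \frac{13}{6}\right)^{2}\right)} = 45322 \cdot \frac{1}{10694} - \frac{29777}{49611 \left(\left(-20\right) \frac{169}{36}\right)} = \frac{22661}{5347} - \frac{29777}{49611 \left(- \frac{845}{9}\right)} = \frac{22661}{5347} - - \frac{89331}{13973765} = \frac{22661}{5347} + \frac{89331}{13973765} = \frac{317137141522}{74717721455}$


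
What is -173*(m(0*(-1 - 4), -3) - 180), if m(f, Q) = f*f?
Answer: 31140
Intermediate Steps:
m(f, Q) = f²
-173*(m(0*(-1 - 4), -3) - 180) = -173*((0*(-1 - 4))² - 180) = -173*((0*(-5))² - 180) = -173*(0² - 180) = -173*(0 - 180) = -173*(-180) = 31140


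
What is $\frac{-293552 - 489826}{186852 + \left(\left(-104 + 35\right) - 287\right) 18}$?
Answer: $- \frac{130563}{30074} \approx -4.3414$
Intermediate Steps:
$\frac{-293552 - 489826}{186852 + \left(\left(-104 + 35\right) - 287\right) 18} = - \frac{783378}{186852 + \left(-69 - 287\right) 18} = - \frac{783378}{186852 - 6408} = - \frac{783378}{180444} = \left(-783378\right) \frac{1}{180444} = - \frac{130563}{30074}$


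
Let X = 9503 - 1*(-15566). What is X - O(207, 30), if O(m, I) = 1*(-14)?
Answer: 25083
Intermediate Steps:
X = 25069 (X = 9503 + 15566 = 25069)
O(m, I) = -14
X - O(207, 30) = 25069 - 1*(-14) = 25069 + 14 = 25083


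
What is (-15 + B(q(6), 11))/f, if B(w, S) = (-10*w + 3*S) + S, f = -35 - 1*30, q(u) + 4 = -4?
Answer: -109/65 ≈ -1.6769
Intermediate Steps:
q(u) = -8 (q(u) = -4 - 4 = -8)
f = -65 (f = -35 - 30 = -65)
B(w, S) = -10*w + 4*S
(-15 + B(q(6), 11))/f = (-15 + (-10*(-8) + 4*11))/(-65) = -(-15 + (80 + 44))/65 = -(-15 + 124)/65 = -1/65*109 = -109/65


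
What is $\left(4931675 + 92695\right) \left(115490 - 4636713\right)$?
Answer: $-22716297204510$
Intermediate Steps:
$\left(4931675 + 92695\right) \left(115490 - 4636713\right) = 5024370 \left(-4521223\right) = -22716297204510$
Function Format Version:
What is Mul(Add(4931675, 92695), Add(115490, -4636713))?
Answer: -22716297204510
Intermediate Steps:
Mul(Add(4931675, 92695), Add(115490, -4636713)) = Mul(5024370, -4521223) = -22716297204510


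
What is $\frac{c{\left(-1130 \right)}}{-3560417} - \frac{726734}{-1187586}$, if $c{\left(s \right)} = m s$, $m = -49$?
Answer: $\frac{180122817947}{302021527383} \approx 0.59639$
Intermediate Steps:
$c{\left(s \right)} = - 49 s$
$\frac{c{\left(-1130 \right)}}{-3560417} - \frac{726734}{-1187586} = \frac{\left(-49\right) \left(-1130\right)}{-3560417} - \frac{726734}{-1187586} = 55370 \left(- \frac{1}{3560417}\right) - - \frac{363367}{593793} = - \frac{7910}{508631} + \frac{363367}{593793} = \frac{180122817947}{302021527383}$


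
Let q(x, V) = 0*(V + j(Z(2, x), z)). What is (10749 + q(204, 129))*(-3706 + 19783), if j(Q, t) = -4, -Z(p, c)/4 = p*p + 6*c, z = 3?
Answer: 172811673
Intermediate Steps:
Z(p, c) = -24*c - 4*p**2 (Z(p, c) = -4*(p*p + 6*c) = -4*(p**2 + 6*c) = -24*c - 4*p**2)
q(x, V) = 0 (q(x, V) = 0*(V - 4) = 0*(-4 + V) = 0)
(10749 + q(204, 129))*(-3706 + 19783) = (10749 + 0)*(-3706 + 19783) = 10749*16077 = 172811673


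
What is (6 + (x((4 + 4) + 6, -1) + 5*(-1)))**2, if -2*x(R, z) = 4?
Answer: 1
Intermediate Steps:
x(R, z) = -2 (x(R, z) = -1/2*4 = -2)
(6 + (x((4 + 4) + 6, -1) + 5*(-1)))**2 = (6 + (-2 + 5*(-1)))**2 = (6 + (-2 - 5))**2 = (6 - 7)**2 = (-1)**2 = 1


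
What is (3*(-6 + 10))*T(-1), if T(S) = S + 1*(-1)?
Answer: -24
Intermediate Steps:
T(S) = -1 + S (T(S) = S - 1 = -1 + S)
(3*(-6 + 10))*T(-1) = (3*(-6 + 10))*(-1 - 1) = (3*4)*(-2) = 12*(-2) = -24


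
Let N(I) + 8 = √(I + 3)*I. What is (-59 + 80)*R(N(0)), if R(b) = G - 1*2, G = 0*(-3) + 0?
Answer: -42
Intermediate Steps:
N(I) = -8 + I*√(3 + I) (N(I) = -8 + √(I + 3)*I = -8 + √(3 + I)*I = -8 + I*√(3 + I))
G = 0 (G = 0 + 0 = 0)
R(b) = -2 (R(b) = 0 - 1*2 = 0 - 2 = -2)
(-59 + 80)*R(N(0)) = (-59 + 80)*(-2) = 21*(-2) = -42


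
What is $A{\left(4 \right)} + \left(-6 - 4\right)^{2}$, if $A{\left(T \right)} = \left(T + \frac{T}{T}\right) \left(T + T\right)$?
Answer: $140$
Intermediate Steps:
$A{\left(T \right)} = 2 T \left(1 + T\right)$ ($A{\left(T \right)} = \left(T + 1\right) 2 T = \left(1 + T\right) 2 T = 2 T \left(1 + T\right)$)
$A{\left(4 \right)} + \left(-6 - 4\right)^{2} = 2 \cdot 4 \left(1 + 4\right) + \left(-6 - 4\right)^{2} = 2 \cdot 4 \cdot 5 + \left(-10\right)^{2} = 40 + 100 = 140$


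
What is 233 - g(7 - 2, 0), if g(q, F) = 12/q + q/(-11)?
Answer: 12708/55 ≈ 231.05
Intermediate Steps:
g(q, F) = 12/q - q/11 (g(q, F) = 12/q + q*(-1/11) = 12/q - q/11)
233 - g(7 - 2, 0) = 233 - (12/(7 - 2) - (7 - 2)/11) = 233 - (12/5 - 1/11*5) = 233 - (12*(⅕) - 5/11) = 233 - (12/5 - 5/11) = 233 - 1*107/55 = 233 - 107/55 = 12708/55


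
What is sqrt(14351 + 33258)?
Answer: sqrt(47609) ≈ 218.19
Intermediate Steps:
sqrt(14351 + 33258) = sqrt(47609)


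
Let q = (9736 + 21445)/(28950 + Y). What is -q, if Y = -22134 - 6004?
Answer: -31181/812 ≈ -38.400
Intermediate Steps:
Y = -28138
q = 31181/812 (q = (9736 + 21445)/(28950 - 28138) = 31181/812 ≈ 38.400)
-q = -1*31181/812 = -31181/812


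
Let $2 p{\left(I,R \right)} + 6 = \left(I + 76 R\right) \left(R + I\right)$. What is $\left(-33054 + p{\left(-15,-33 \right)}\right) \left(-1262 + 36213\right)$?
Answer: $960977745$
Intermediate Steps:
$p{\left(I,R \right)} = -3 + \frac{\left(I + R\right) \left(I + 76 R\right)}{2}$ ($p{\left(I,R \right)} = -3 + \frac{\left(I + 76 R\right) \left(R + I\right)}{2} = -3 + \frac{\left(I + 76 R\right) \left(I + R\right)}{2} = -3 + \frac{\left(I + R\right) \left(I + 76 R\right)}{2}$)
$\left(-33054 + p{\left(-15,-33 \right)}\right) \left(-1262 + 36213\right) = \left(-33054 + \left(-3 + \frac{\left(-15\right)^{2}}{2} + 38 \left(-33\right)^{2} + \frac{77}{2} \left(-15\right) \left(-33\right)\right)\right) \left(-1262 + 36213\right) = \left(-33054 + \left(-3 + \frac{1}{2} \cdot 225 + 38 \cdot 1089 + \frac{38115}{2}\right)\right) 34951 = \left(-33054 + \left(-3 + \frac{225}{2} + 41382 + \frac{38115}{2}\right)\right) 34951 = \left(-33054 + 60549\right) 34951 = 27495 \cdot 34951 = 960977745$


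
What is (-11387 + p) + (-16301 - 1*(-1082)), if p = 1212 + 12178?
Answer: -13216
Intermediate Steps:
p = 13390
(-11387 + p) + (-16301 - 1*(-1082)) = (-11387 + 13390) + (-16301 - 1*(-1082)) = 2003 + (-16301 + 1082) = 2003 - 15219 = -13216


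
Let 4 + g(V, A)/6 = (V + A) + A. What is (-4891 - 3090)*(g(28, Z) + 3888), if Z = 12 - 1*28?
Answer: -30647040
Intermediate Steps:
Z = -16 (Z = 12 - 28 = -16)
g(V, A) = -24 + 6*V + 12*A (g(V, A) = -24 + 6*((V + A) + A) = -24 + 6*((A + V) + A) = -24 + 6*(V + 2*A) = -24 + (6*V + 12*A) = -24 + 6*V + 12*A)
(-4891 - 3090)*(g(28, Z) + 3888) = (-4891 - 3090)*((-24 + 6*28 + 12*(-16)) + 3888) = -7981*((-24 + 168 - 192) + 3888) = -7981*(-48 + 3888) = -7981*3840 = -30647040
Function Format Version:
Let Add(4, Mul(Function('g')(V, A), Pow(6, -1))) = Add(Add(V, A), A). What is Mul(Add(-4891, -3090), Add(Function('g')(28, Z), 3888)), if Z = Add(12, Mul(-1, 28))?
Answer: -30647040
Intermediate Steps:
Z = -16 (Z = Add(12, -28) = -16)
Function('g')(V, A) = Add(-24, Mul(6, V), Mul(12, A)) (Function('g')(V, A) = Add(-24, Mul(6, Add(Add(V, A), A))) = Add(-24, Mul(6, Add(Add(A, V), A))) = Add(-24, Mul(6, Add(V, Mul(2, A)))) = Add(-24, Add(Mul(6, V), Mul(12, A))) = Add(-24, Mul(6, V), Mul(12, A)))
Mul(Add(-4891, -3090), Add(Function('g')(28, Z), 3888)) = Mul(Add(-4891, -3090), Add(Add(-24, Mul(6, 28), Mul(12, -16)), 3888)) = Mul(-7981, Add(Add(-24, 168, -192), 3888)) = Mul(-7981, Add(-48, 3888)) = Mul(-7981, 3840) = -30647040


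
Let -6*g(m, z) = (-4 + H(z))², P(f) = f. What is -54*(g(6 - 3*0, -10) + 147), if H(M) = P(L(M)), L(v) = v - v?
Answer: -7794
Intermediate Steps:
L(v) = 0
H(M) = 0
g(m, z) = -8/3 (g(m, z) = -(-4 + 0)²/6 = -⅙*(-4)² = -⅙*16 = -8/3)
-54*(g(6 - 3*0, -10) + 147) = -54*(-8/3 + 147) = -54*433/3 = -7794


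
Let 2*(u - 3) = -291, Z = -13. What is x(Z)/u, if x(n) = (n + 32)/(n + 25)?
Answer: -1/90 ≈ -0.011111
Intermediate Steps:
u = -285/2 (u = 3 + (½)*(-291) = 3 - 291/2 = -285/2 ≈ -142.50)
x(n) = (32 + n)/(25 + n)
x(Z)/u = ((32 - 13)/(25 - 13))/(-285/2) = (19/12)*(-2/285) = -1/90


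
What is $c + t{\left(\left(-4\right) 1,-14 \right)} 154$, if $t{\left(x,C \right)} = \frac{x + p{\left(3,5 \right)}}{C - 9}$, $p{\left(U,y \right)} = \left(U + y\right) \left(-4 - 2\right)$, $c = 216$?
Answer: $\frac{12976}{23} \approx 564.17$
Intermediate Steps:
$p{\left(U,y \right)} = - 6 U - 6 y$ ($p{\left(U,y \right)} = \left(U + y\right) \left(-6\right) = - 6 U - 6 y$)
$t{\left(x,C \right)} = \frac{-48 + x}{-9 + C}$ ($t{\left(x,C \right)} = \frac{x - 48}{C - 9} = \frac{x - 48}{-9 + C} = \frac{-48 + x}{-9 + C}$)
$c + t{\left(\left(-4\right) 1,-14 \right)} 154 = 216 + \frac{-48 - 4}{-9 - 14} \cdot 154 = 216 + \frac{-48 - 4}{-23} \cdot 154 = 216 + \left(- \frac{1}{23}\right) \left(-52\right) 154 = 216 + \frac{52}{23} \cdot 154 = 216 + \frac{8008}{23} = \frac{12976}{23}$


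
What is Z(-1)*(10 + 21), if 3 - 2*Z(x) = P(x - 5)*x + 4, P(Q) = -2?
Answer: -93/2 ≈ -46.500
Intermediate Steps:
Z(x) = -½ + x (Z(x) = 3/2 - (-2*x + 4)/2 = 3/2 - (4 - 2*x)/2 = 3/2 + (-2 + x) = -½ + x)
Z(-1)*(10 + 21) = (-½ - 1)*(10 + 21) = -3/2*31 = -93/2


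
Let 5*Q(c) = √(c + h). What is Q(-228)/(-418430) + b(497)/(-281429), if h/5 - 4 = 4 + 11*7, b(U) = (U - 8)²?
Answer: -239121/281429 - √197/2092150 ≈ -0.84967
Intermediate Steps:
b(U) = (-8 + U)²
h = 425 (h = 20 + 5*(4 + 11*7) = 20 + 5*(4 + 77) = 20 + 5*81 = 20 + 405 = 425)
Q(c) = √(425 + c)/5 (Q(c) = √(c + 425)/5 = √(425 + c)/5)
Q(-228)/(-418430) + b(497)/(-281429) = (√(425 - 228)/5)/(-418430) + (-8 + 497)²/(-281429) = (√197/5)*(-1/418430) + 489²*(-1/281429) = -√197/2092150 + 239121*(-1/281429) = -√197/2092150 - 239121/281429 = -239121/281429 - √197/2092150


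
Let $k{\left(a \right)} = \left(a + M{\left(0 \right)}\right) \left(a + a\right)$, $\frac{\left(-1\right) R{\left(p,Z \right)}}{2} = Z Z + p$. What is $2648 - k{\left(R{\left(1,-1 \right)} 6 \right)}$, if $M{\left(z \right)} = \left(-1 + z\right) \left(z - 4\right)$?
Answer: $1688$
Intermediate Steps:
$M{\left(z \right)} = \left(-1 + z\right) \left(-4 + z\right)$
$R{\left(p,Z \right)} = - 2 p - 2 Z^{2}$ ($R{\left(p,Z \right)} = - 2 \left(Z Z + p\right) = - 2 \left(Z^{2} + p\right) = - 2 \left(p + Z^{2}\right) = - 2 p - 2 Z^{2}$)
$k{\left(a \right)} = 2 a \left(4 + a\right)$ ($k{\left(a \right)} = \left(a + \left(4 + 0^{2} - 0\right)\right) \left(a + a\right) = \left(a + \left(4 + 0 + 0\right)\right) 2 a = \left(a + 4\right) 2 a = \left(4 + a\right) 2 a = 2 a \left(4 + a\right)$)
$2648 - k{\left(R{\left(1,-1 \right)} 6 \right)} = 2648 - 2 \left(\left(-2\right) 1 - 2 \left(-1\right)^{2}\right) 6 \left(4 + \left(\left(-2\right) 1 - 2 \left(-1\right)^{2}\right) 6\right) = 2648 - 2 \left(-2 - 2\right) 6 \left(4 + \left(-2 - 2\right) 6\right) = 2648 - 2 \left(\left(-4\right) 6\right) \left(4 - 24\right) = 2648 - 2 \left(-24\right) \left(4 - 24\right) = 2648 - 2 \left(-24\right) \left(-20\right) = 2648 - 960 = 1688$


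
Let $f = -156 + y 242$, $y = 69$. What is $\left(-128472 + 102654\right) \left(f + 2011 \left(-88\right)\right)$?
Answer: $4141878468$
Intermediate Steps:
$f = 16542$ ($f = -156 + 69 \cdot 242 = -156 + 16698 = 16542$)
$\left(-128472 + 102654\right) \left(f + 2011 \left(-88\right)\right) = \left(-128472 + 102654\right) \left(16542 + 2011 \left(-88\right)\right) = - 25818 \left(16542 - 176968\right) = \left(-25818\right) \left(-160426\right) = 4141878468$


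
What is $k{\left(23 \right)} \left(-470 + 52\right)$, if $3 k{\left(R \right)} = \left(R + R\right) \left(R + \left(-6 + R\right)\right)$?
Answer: $- \frac{769120}{3} \approx -2.5637 \cdot 10^{5}$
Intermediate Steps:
$k{\left(R \right)} = \frac{2 R \left(-6 + 2 R\right)}{3}$ ($k{\left(R \right)} = \frac{\left(R + R\right) \left(R + \left(-6 + R\right)\right)}{3} = \frac{2 R \left(-6 + 2 R\right)}{3}$)
$k{\left(23 \right)} \left(-470 + 52\right) = \frac{4}{3} \cdot 23 \left(-3 + 23\right) \left(-470 + 52\right) = \frac{4}{3} \cdot 23 \cdot 20 \left(-418\right) = \frac{1840}{3} \left(-418\right) = - \frac{769120}{3}$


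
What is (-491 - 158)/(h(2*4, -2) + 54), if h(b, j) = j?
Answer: -649/52 ≈ -12.481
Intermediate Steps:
(-491 - 158)/(h(2*4, -2) + 54) = (-491 - 158)/(-2 + 54) = -649/52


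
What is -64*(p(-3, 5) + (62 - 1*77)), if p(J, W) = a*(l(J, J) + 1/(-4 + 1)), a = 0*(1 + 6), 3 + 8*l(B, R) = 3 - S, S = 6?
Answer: 960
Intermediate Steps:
l(B, R) = -¾ (l(B, R) = -3/8 + (3 - 1*6)/8 = -3/8 + (3 - 6)/8 = -3/8 + (⅛)*(-3) = -3/8 - 3/8 = -¾)
a = 0 (a = 0*7 = 0)
p(J, W) = 0 (p(J, W) = 0*(-¾ + 1/(-4 + 1)) = 0*(-¾ + 1/(-3)) = 0*(-¾ - ⅓) = 0*(-13/12) = 0)
-64*(p(-3, 5) + (62 - 1*77)) = -64*(0 + (62 - 1*77)) = -64*(0 + (62 - 77)) = -64*(0 - 15) = -64*(-15) = 960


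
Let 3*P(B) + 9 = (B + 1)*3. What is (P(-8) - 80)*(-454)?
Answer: 40860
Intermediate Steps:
P(B) = -2 + B (P(B) = -3 + ((B + 1)*3)/3 = -3 + ((1 + B)*3)/3 = -3 + (3 + 3*B)/3 = -3 + (1 + B) = -2 + B)
(P(-8) - 80)*(-454) = ((-2 - 8) - 80)*(-454) = (-10 - 80)*(-454) = -90*(-454) = 40860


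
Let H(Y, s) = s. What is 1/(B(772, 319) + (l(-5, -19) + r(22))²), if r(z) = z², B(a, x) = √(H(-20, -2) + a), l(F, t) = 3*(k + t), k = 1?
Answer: 18490/3418800923 - √770/34188009230 ≈ 5.4075e-6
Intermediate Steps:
l(F, t) = 3 + 3*t (l(F, t) = 3*(1 + t) = 3 + 3*t)
B(a, x) = √(-2 + a)
1/(B(772, 319) + (l(-5, -19) + r(22))²) = 1/(√(-2 + 772) + ((3 + 3*(-19)) + 22²)²) = 1/(√770 + ((3 - 57) + 484)²) = 1/(√770 + (-54 + 484)²) = 1/(√770 + 430²) = 1/(√770 + 184900) = 1/(184900 + √770)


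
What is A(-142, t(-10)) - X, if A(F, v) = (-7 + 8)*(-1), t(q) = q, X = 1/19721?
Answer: -19722/19721 ≈ -1.0001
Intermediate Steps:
X = 1/19721 ≈ 5.0707e-5
A(F, v) = -1 (A(F, v) = 1*(-1) = -1)
A(-142, t(-10)) - X = -1 - 1*1/19721 = -1 - 1/19721 = -19722/19721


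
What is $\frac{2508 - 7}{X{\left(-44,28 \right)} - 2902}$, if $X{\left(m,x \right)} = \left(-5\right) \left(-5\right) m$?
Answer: $- \frac{2501}{4002} \approx -0.62494$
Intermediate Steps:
$X{\left(m,x \right)} = 25 m$
$\frac{2508 - 7}{X{\left(-44,28 \right)} - 2902} = \frac{2508 - 7}{25 \left(-44\right) - 2902} = \frac{2501}{-1100 - 2902} = \frac{2501}{-4002} = 2501 \left(- \frac{1}{4002}\right) = - \frac{2501}{4002}$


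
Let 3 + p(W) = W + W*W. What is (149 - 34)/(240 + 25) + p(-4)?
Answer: 500/53 ≈ 9.4340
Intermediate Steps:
p(W) = -3 + W + W**2 (p(W) = -3 + (W + W*W) = -3 + (W + W**2) = -3 + W + W**2)
(149 - 34)/(240 + 25) + p(-4) = (149 - 34)/(240 + 25) + (-3 - 4 + (-4)**2) = 115/265 + (-3 - 4 + 16) = 115*(1/265) + 9 = 23/53 + 9 = 500/53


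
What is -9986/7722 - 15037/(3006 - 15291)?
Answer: -3116/45045 ≈ -0.069175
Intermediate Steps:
-9986/7722 - 15037/(3006 - 15291) = -9986*1/7722 - 15037/(-12285) = -4993/3861 - 15037*(-1/12285) = -4993/3861 + 15037/12285 = -3116/45045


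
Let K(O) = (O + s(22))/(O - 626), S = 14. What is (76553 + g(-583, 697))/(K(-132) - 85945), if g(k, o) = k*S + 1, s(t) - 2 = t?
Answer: -312296/392447 ≈ -0.79577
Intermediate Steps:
s(t) = 2 + t
g(k, o) = 1 + 14*k (g(k, o) = k*14 + 1 = 14*k + 1 = 1 + 14*k)
K(O) = (24 + O)/(-626 + O) (K(O) = (O + (2 + 22))/(O - 626) = (O + 24)/(-626 + O) = (24 + O)/(-626 + O))
(76553 + g(-583, 697))/(K(-132) - 85945) = (76553 + (1 + 14*(-583)))/((24 - 132)/(-626 - 132) - 85945) = (76553 + (1 - 8162))/(-108/(-758) - 85945) = (76553 - 8161)/(-1/758*(-108) - 85945) = 68392/(54/379 - 85945) = 68392/(-32573101/379) = 68392*(-379/32573101) = -312296/392447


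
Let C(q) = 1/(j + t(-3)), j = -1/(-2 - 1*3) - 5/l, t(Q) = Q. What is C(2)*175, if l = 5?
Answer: -875/19 ≈ -46.053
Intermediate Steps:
j = -⅘ (j = -1/(-2 - 1*3) - 5/5 = -1/(-2 - 3) - 5*⅕ = -1/(-5) - 1 = -1*(-⅕) - 1 = ⅕ - 1 = -⅘ ≈ -0.80000)
C(q) = -5/19 (C(q) = 1/(-⅘ - 3) = 1/(-19/5) = -5/19)
C(2)*175 = -5/19*175 = -875/19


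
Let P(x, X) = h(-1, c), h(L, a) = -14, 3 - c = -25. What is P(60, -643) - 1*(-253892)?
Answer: 253878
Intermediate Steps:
c = 28 (c = 3 - 1*(-25) = 3 + 25 = 28)
P(x, X) = -14
P(60, -643) - 1*(-253892) = -14 - 1*(-253892) = -14 + 253892 = 253878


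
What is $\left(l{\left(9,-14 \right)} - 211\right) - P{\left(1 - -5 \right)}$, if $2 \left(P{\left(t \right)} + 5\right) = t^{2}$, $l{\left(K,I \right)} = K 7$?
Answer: $-161$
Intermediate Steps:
$l{\left(K,I \right)} = 7 K$
$P{\left(t \right)} = -5 + \frac{t^{2}}{2}$
$\left(l{\left(9,-14 \right)} - 211\right) - P{\left(1 - -5 \right)} = \left(7 \cdot 9 - 211\right) - \left(-5 + \frac{\left(1 - -5\right)^{2}}{2}\right) = \left(63 - 211\right) - \left(-5 + \frac{\left(1 + 5\right)^{2}}{2}\right) = -148 - \left(-5 + \frac{6^{2}}{2}\right) = -148 - \left(-5 + \frac{1}{2} \cdot 36\right) = -148 - \left(-5 + 18\right) = -148 - 13 = -161$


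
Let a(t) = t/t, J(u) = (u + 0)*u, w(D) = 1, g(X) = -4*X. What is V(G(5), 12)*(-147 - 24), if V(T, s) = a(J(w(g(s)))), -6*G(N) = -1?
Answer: -171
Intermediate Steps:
G(N) = ⅙ (G(N) = -⅙*(-1) = ⅙)
J(u) = u² (J(u) = u*u = u²)
a(t) = 1
V(T, s) = 1
V(G(5), 12)*(-147 - 24) = 1*(-147 - 24) = 1*(-171) = -171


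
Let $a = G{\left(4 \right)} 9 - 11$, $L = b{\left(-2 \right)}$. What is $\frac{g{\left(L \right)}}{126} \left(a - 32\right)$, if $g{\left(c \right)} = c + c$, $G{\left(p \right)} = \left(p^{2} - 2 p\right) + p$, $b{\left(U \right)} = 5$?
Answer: $\frac{325}{63} \approx 5.1587$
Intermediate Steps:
$L = 5$
$G{\left(p \right)} = p^{2} - p$
$a = 97$ ($a = 4 \left(-1 + 4\right) 9 - 11 = 4 \cdot 3 \cdot 9 - 11 = 12 \cdot 9 - 11 = 108 - 11 = 97$)
$g{\left(c \right)} = 2 c$
$\frac{g{\left(L \right)}}{126} \left(a - 32\right) = \frac{2 \cdot 5}{126} \left(97 - 32\right) = 10 \cdot \frac{1}{126} \cdot 65 = \frac{5}{63} \cdot 65 = \frac{325}{63}$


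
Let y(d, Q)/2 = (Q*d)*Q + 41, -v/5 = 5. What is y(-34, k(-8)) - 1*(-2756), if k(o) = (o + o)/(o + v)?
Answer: 3073174/1089 ≈ 2822.0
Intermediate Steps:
v = -25 (v = -5*5 = -25)
k(o) = 2*o/(-25 + o) (k(o) = (o + o)/(o - 25) = (2*o)/(-25 + o) = 2*o/(-25 + o))
y(d, Q) = 82 + 2*d*Q² (y(d, Q) = 2*((Q*d)*Q + 41) = 2*(d*Q² + 41) = 2*(41 + d*Q²) = 82 + 2*d*Q²)
y(-34, k(-8)) - 1*(-2756) = (82 + 2*(-34)*(2*(-8)/(-25 - 8))²) - 1*(-2756) = (82 + 2*(-34)*(2*(-8)/(-33))²) + 2756 = (82 + 2*(-34)*(2*(-8)*(-1/33))²) + 2756 = (82 + 2*(-34)*(16/33)²) + 2756 = (82 + 2*(-34)*(256/1089)) + 2756 = (82 - 17408/1089) + 2756 = 71890/1089 + 2756 = 3073174/1089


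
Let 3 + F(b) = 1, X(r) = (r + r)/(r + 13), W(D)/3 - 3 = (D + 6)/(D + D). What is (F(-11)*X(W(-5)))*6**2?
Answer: -12528/217 ≈ -57.733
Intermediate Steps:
W(D) = 9 + 3*(6 + D)/(2*D) (W(D) = 9 + 3*((D + 6)/(D + D)) = 9 + 3*((6 + D)/((2*D))) = 9 + 3*((6 + D)*(1/(2*D))) = 9 + 3*((6 + D)/(2*D)) = 9 + 3*(6 + D)/(2*D))
X(r) = 2*r/(13 + r) (X(r) = (2*r)/(13 + r) = 2*r/(13 + r))
F(b) = -2 (F(b) = -3 + 1 = -2)
(F(-11)*X(W(-5)))*6**2 = -4*(21/2 + 9/(-5))/(13 + (21/2 + 9/(-5)))*6**2 = -4*(21/2 + 9*(-1/5))/(13 + (21/2 + 9*(-1/5)))*36 = -4*(21/2 - 9/5)/(13 + (21/2 - 9/5))*36 = -4*87/(10*(13 + 87/10))*36 = -4*87/(10*217/10)*36 = -4*87*10/(10*217)*36 = -2*174/217*36 = -348/217*36 = -12528/217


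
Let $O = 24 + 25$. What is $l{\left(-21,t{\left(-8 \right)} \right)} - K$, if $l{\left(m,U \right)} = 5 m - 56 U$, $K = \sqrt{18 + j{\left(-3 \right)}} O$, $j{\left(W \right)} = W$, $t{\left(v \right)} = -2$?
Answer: $7 - 49 \sqrt{15} \approx -182.78$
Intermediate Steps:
$O = 49$
$K = 49 \sqrt{15}$ ($K = \sqrt{18 - 3} \cdot 49 = \sqrt{15} \cdot 49 = 49 \sqrt{15} \approx 189.78$)
$l{\left(m,U \right)} = - 56 U + 5 m$
$l{\left(-21,t{\left(-8 \right)} \right)} - K = \left(\left(-56\right) \left(-2\right) + 5 \left(-21\right)\right) - 49 \sqrt{15} = \left(112 - 105\right) - 49 \sqrt{15} = 7 - 49 \sqrt{15}$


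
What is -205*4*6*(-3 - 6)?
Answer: 44280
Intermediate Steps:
-205*4*6*(-3 - 6) = -4920*(-9) = -205*(-216) = 44280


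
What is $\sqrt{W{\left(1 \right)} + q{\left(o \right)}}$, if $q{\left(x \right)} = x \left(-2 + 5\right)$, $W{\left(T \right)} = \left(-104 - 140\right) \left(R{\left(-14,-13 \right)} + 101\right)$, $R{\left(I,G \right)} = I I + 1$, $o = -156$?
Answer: $2 i \sqrt{18295} \approx 270.52 i$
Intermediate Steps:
$R{\left(I,G \right)} = 1 + I^{2}$ ($R{\left(I,G \right)} = I^{2} + 1 = 1 + I^{2}$)
$W{\left(T \right)} = -72712$ ($W{\left(T \right)} = \left(-104 - 140\right) \left(\left(1 + \left(-14\right)^{2}\right) + 101\right) = - 244 \left(\left(1 + 196\right) + 101\right) = - 244 \left(197 + 101\right) = \left(-244\right) 298 = -72712$)
$q{\left(x \right)} = 3 x$ ($q{\left(x \right)} = x 3 = 3 x$)
$\sqrt{W{\left(1 \right)} + q{\left(o \right)}} = \sqrt{-72712 + 3 \left(-156\right)} = \sqrt{-72712 - 468} = \sqrt{-73180} = 2 i \sqrt{18295}$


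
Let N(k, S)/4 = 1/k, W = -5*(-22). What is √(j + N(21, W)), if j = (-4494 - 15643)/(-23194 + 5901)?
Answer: √178689070497/363153 ≈ 1.1640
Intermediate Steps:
W = 110
N(k, S) = 4/k
j = 20137/17293 (j = -20137/(-17293) = -20137*(-1/17293) = 20137/17293 ≈ 1.1645)
√(j + N(21, W)) = √(20137/17293 + 4/21) = √(492049/363153) = √178689070497/363153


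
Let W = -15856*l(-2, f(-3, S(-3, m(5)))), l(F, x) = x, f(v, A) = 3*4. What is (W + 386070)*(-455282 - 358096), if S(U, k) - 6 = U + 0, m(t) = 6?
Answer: -159257785644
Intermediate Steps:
S(U, k) = 6 + U (S(U, k) = 6 + (U + 0) = 6 + U)
f(v, A) = 12
W = -190272 (W = -15856*12 = -190272)
(W + 386070)*(-455282 - 358096) = (-190272 + 386070)*(-455282 - 358096) = 195798*(-813378) = -159257785644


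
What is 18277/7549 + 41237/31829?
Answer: 127576678/34325303 ≈ 3.7167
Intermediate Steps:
18277/7549 + 41237/31829 = 18277*(1/7549) + 41237*(1/31829) = 18277/7549 + 5891/4547 = 127576678/34325303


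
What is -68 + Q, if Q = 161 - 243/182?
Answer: 16683/182 ≈ 91.665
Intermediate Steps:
Q = 29059/182 (Q = 161 - 243*1/182 = 161 - 243/182 = 29059/182 ≈ 159.66)
-68 + Q = -68 + 29059/182 = 16683/182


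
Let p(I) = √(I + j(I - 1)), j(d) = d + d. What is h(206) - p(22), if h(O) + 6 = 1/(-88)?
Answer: -1233/88 ≈ -14.011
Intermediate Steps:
h(O) = -529/88 (h(O) = -6 + 1/(-88) = -6 - 1/88 = -529/88)
j(d) = 2*d
p(I) = √(-2 + 3*I) (p(I) = √(I + 2*(I - 1)) = √(I + 2*(-1 + I)) = √(I + (-2 + 2*I)) = √(-2 + 3*I))
h(206) - p(22) = -529/88 - √(-2 + 3*22) = -529/88 - √(-2 + 66) = -529/88 - √64 = -529/88 - 1*8 = -529/88 - 8 = -1233/88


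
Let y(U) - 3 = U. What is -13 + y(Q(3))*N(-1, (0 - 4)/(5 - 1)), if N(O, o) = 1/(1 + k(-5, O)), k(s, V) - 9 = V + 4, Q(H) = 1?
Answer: -165/13 ≈ -12.692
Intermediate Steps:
y(U) = 3 + U
k(s, V) = 13 + V (k(s, V) = 9 + (V + 4) = 9 + (4 + V) = 13 + V)
N(O, o) = 1/(14 + O) (N(O, o) = 1/(1 + (13 + O)) = 1/(14 + O))
-13 + y(Q(3))*N(-1, (0 - 4)/(5 - 1)) = -13 + (3 + 1)/(14 - 1) = -13 + 4/13 = -165/13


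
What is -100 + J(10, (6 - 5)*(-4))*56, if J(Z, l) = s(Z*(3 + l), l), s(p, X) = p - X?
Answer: -436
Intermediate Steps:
J(Z, l) = -l + Z*(3 + l) (J(Z, l) = Z*(3 + l) - l = -l + Z*(3 + l))
-100 + J(10, (6 - 5)*(-4))*56 = -100 + (-(6 - 5)*(-4) + 10*(3 + (6 - 5)*(-4)))*56 = -100 + (-(-4) + 10*(3 + 1*(-4)))*56 = -100 + (-1*(-4) + 10*(3 - 4))*56 = -100 + (4 + 10*(-1))*56 = -100 + (4 - 10)*56 = -100 - 6*56 = -100 - 336 = -436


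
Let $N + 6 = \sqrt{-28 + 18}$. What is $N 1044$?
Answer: $-6264 + 1044 i \sqrt{10} \approx -6264.0 + 3301.4 i$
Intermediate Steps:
$N = -6 + i \sqrt{10}$ ($N = -6 + \sqrt{-28 + 18} = -6 + \sqrt{-10} = -6 + i \sqrt{10} \approx -6.0 + 3.1623 i$)
$N 1044 = \left(-6 + i \sqrt{10}\right) 1044 = -6264 + 1044 i \sqrt{10}$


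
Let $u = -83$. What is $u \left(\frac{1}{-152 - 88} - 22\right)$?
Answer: $\frac{438323}{240} \approx 1826.3$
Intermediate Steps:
$u \left(\frac{1}{-152 - 88} - 22\right) = - 83 \left(\frac{1}{-152 - 88} - 22\right) = - 83 \left(\frac{1}{-240} - 22\right) = - 83 \left(- \frac{1}{240} - 22\right) = \left(-83\right) \left(- \frac{5281}{240}\right) = \frac{438323}{240}$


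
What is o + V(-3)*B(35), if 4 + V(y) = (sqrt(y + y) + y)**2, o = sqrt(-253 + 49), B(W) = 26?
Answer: -26 - 156*I*sqrt(6) + 2*I*sqrt(51) ≈ -26.0 - 367.84*I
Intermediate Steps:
o = 2*I*sqrt(51) (o = sqrt(-204) = 2*I*sqrt(51) ≈ 14.283*I)
V(y) = -4 + (y + sqrt(2)*sqrt(y))**2 (V(y) = -4 + (sqrt(y + y) + y)**2 = -4 + (sqrt(2*y) + y)**2 = -4 + (sqrt(2)*sqrt(y) + y)**2 = -4 + (y + sqrt(2)*sqrt(y))**2)
o + V(-3)*B(35) = 2*I*sqrt(51) + (-4 + (-3 + sqrt(2)*sqrt(-3))**2)*26 = 2*I*sqrt(51) + (-4 + (-3 + sqrt(2)*(I*sqrt(3)))**2)*26 = 2*I*sqrt(51) + (-4 + (-3 + I*sqrt(6))**2)*26 = 2*I*sqrt(51) + (-104 + 26*(-3 + I*sqrt(6))**2) = -104 + 26*(-3 + I*sqrt(6))**2 + 2*I*sqrt(51)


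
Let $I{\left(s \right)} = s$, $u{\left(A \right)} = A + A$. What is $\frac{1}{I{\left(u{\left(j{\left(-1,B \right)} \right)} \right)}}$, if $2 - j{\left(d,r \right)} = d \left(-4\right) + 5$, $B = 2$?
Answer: $- \frac{1}{14} \approx -0.071429$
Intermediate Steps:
$j{\left(d,r \right)} = -3 + 4 d$ ($j{\left(d,r \right)} = 2 - \left(d \left(-4\right) + 5\right) = 2 - \left(- 4 d + 5\right) = 2 - \left(5 - 4 d\right) = 2 + \left(-5 + 4 d\right) = -3 + 4 d$)
$u{\left(A \right)} = 2 A$
$\frac{1}{I{\left(u{\left(j{\left(-1,B \right)} \right)} \right)}} = \frac{1}{2 \left(-3 + 4 \left(-1\right)\right)} = \frac{1}{2 \left(-3 - 4\right)} = \frac{1}{2 \left(-7\right)} = \frac{1}{-14} = - \frac{1}{14}$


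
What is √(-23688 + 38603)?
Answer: √14915 ≈ 122.13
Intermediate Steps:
√(-23688 + 38603) = √14915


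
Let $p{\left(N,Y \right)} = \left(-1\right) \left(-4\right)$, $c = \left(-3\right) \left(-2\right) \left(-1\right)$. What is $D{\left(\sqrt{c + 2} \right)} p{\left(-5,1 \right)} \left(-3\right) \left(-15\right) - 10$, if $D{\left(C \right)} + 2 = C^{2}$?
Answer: $-1090$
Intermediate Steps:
$c = -6$ ($c = 6 \left(-1\right) = -6$)
$p{\left(N,Y \right)} = 4$
$D{\left(C \right)} = -2 + C^{2}$
$D{\left(\sqrt{c + 2} \right)} p{\left(-5,1 \right)} \left(-3\right) \left(-15\right) - 10 = \left(-2 + \left(\sqrt{-6 + 2}\right)^{2}\right) 4 \left(-3\right) \left(-15\right) - 10 = \left(-2 + \left(\sqrt{-4}\right)^{2}\right) \left(-12\right) \left(-15\right) - 10 = \left(-2 + \left(2 i\right)^{2}\right) \left(-12\right) \left(-15\right) - 10 = \left(-2 - 4\right) \left(-12\right) \left(-15\right) - 10 = \left(-6\right) \left(-12\right) \left(-15\right) - 10 = 72 \left(-15\right) - 10 = -1080 - 10 = -1090$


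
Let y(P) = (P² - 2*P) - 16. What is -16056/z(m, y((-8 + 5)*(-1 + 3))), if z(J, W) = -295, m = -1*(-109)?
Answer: 16056/295 ≈ 54.427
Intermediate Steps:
y(P) = -16 + P² - 2*P
m = 109
-16056/z(m, y((-8 + 5)*(-1 + 3))) = -16056/(-295) = -16056*(-1/295) = 16056/295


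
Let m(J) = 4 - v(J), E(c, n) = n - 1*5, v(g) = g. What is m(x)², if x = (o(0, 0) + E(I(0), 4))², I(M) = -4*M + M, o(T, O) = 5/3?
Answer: 1024/81 ≈ 12.642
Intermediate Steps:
o(T, O) = 5/3 (o(T, O) = 5*(⅓) = 5/3)
I(M) = -3*M
E(c, n) = -5 + n (E(c, n) = n - 5 = -5 + n)
x = 4/9 (x = (5/3 + (-5 + 4))² = (5/3 - 1)² = (⅔)² = 4/9 ≈ 0.44444)
m(J) = 4 - J
m(x)² = (4 - 1*4/9)² = (4 - 4/9)² = (32/9)² = 1024/81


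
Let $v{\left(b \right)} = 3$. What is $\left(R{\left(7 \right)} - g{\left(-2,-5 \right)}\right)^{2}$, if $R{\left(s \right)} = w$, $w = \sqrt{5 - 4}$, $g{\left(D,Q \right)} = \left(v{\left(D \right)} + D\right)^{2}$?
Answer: $0$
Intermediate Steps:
$g{\left(D,Q \right)} = \left(3 + D\right)^{2}$
$w = 1$ ($w = \sqrt{1} = 1$)
$R{\left(s \right)} = 1$
$\left(R{\left(7 \right)} - g{\left(-2,-5 \right)}\right)^{2} = \left(1 - \left(3 - 2\right)^{2}\right)^{2} = \left(1 - 1^{2}\right)^{2} = \left(1 - 1\right)^{2} = 0^{2} = 0$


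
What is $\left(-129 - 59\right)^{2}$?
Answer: $35344$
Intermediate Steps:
$\left(-129 - 59\right)^{2} = \left(-188\right)^{2} = 35344$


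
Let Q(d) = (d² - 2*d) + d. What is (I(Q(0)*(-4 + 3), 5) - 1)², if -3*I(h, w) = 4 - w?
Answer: 4/9 ≈ 0.44444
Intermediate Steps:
Q(d) = d² - d
I(h, w) = -4/3 + w/3 (I(h, w) = -(4 - w)/3 = -4/3 + w/3)
(I(Q(0)*(-4 + 3), 5) - 1)² = ((-4/3 + (⅓)*5) - 1)² = ((-4/3 + 5/3) - 1)² = (⅓ - 1)² = (-⅔)² = 4/9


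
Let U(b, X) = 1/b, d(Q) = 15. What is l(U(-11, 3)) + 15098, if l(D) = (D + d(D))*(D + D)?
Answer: 1826530/121 ≈ 15095.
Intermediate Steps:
l(D) = 2*D*(15 + D) (l(D) = (D + 15)*(D + D) = (15 + D)*(2*D) = 2*D*(15 + D))
l(U(-11, 3)) + 15098 = 2*(15 + 1/(-11))/(-11) + 15098 = 2*(-1/11)*(15 - 1/11) + 15098 = 2*(-1/11)*(164/11) + 15098 = -328/121 + 15098 = 1826530/121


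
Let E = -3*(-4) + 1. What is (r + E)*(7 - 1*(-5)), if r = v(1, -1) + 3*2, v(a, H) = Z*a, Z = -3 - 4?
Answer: 144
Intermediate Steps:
Z = -7
v(a, H) = -7*a
E = 13 (E = 12 + 1 = 13)
r = -1 (r = -7*1 + 3*2 = -7 + 6 = -1)
(r + E)*(7 - 1*(-5)) = (-1 + 13)*(7 - 1*(-5)) = 12*(7 + 5) = 12*12 = 144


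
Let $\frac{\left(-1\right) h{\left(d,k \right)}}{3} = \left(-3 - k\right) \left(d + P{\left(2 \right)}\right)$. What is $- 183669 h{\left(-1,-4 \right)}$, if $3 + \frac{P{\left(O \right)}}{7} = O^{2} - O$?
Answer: $-4408056$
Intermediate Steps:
$P{\left(O \right)} = -21 - 7 O + 7 O^{2}$ ($P{\left(O \right)} = -21 + 7 \left(O^{2} - O\right) = -21 + \left(- 7 O + 7 O^{2}\right) = -21 - 7 O + 7 O^{2}$)
$h{\left(d,k \right)} = - 3 \left(-7 + d\right) \left(-3 - k\right)$ ($h{\left(d,k \right)} = - 3 \left(-3 - k\right) \left(d - \left(35 - 28\right)\right) = - 3 \left(-3 - k\right) \left(d - 7\right) = - 3 \left(-3 - k\right) \left(-7 + d\right) = - 3 \left(-7 + d\right) \left(-3 - k\right)$)
$- 183669 h{\left(-1,-4 \right)} = - 183669 \left(-63 - -84 + 9 \left(-1\right) + 3 \left(-1\right) \left(-4\right)\right) = - 183669 \left(-63 + 84 - 9 + 12\right) = \left(-183669\right) 24 = -4408056$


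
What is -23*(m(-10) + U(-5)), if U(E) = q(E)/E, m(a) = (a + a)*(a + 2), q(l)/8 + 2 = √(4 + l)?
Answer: -18768/5 + 184*I/5 ≈ -3753.6 + 36.8*I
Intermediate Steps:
q(l) = -16 + 8*√(4 + l)
m(a) = 2*a*(2 + a) (m(a) = (2*a)*(2 + a) = 2*a*(2 + a))
U(E) = (-16 + 8*√(4 + E))/E
-23*(m(-10) + U(-5)) = -23*(2*(-10)*(2 - 10) + 8*(-2 + √(4 - 5))/(-5)) = -23*(2*(-10)*(-8) + 8*(-⅕)*(-2 + √(-1))) = -23*(160 + 8*(-⅕)*(-2 + I)) = -23*(160 + (16/5 - 8*I/5)) = -23*(816/5 - 8*I/5) = -18768/5 + 184*I/5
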